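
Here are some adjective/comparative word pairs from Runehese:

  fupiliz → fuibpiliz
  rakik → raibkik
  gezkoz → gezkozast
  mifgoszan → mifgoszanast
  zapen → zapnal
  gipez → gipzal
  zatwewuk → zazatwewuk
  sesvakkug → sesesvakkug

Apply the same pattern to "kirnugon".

fupiliz and gezkoz both end in -z yet inflect differently (fuibpiliz, gezkozast), so the final letter is not what conditions the rule; the last vowel is.
"kirnugon" has last vowel 'o'. The one such stem in the data (gezkoz → gezkozast) adds -ast, so the same rule applies.
So kirnugon → kirnugonast.

kirnugonast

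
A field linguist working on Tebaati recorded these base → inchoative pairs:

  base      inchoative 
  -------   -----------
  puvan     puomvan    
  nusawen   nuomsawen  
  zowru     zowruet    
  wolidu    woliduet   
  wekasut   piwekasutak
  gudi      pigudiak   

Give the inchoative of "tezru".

tezruet

zowru and wekasut both have last vowel 'u' yet inflect differently (zowruet, piwekasutak), so the last vowel is not what conditions the rule; the final letter is.
"tezru" ends in -u. The stems ending in -u (zowru → zowruet, wolidu → woliduet) add -et.
The other patterns: stems ending in -n insert -om- after the first vowel; stems ending in -i or -t add pi- … -ak around the stem.
So tezru → tezruet.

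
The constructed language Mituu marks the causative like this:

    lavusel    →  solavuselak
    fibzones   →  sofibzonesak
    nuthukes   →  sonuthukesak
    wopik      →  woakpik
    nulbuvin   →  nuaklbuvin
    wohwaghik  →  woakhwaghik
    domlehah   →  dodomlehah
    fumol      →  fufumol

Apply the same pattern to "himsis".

"himsis" has last vowel 'i'. The stems whose last vowel is 'i' (wopik → woakpik, nulbuvin → nuaklbuvin, wohwaghik → woakhwaghik) insert -ak- after the first vowel.
So himsis → hiakmsis.

hiakmsis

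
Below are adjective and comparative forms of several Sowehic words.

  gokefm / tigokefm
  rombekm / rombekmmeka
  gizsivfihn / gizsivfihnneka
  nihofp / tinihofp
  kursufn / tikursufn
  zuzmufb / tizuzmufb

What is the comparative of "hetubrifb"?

tihetubrifb

gokefm and rombekm both end in -m yet inflect differently (tigokefm, rombekmmeka), so the final letter is not what conditions the rule; the second-to-last letter is.
"hetubrifb" has second-to-last letter 'f'. The stems whose second-to-last letter is 'f' (nihofp → tinihofp, zuzmufb → tizuzmufb, gokefm → tigokefm) add the prefix ti-.
So hetubrifb → tihetubrifb.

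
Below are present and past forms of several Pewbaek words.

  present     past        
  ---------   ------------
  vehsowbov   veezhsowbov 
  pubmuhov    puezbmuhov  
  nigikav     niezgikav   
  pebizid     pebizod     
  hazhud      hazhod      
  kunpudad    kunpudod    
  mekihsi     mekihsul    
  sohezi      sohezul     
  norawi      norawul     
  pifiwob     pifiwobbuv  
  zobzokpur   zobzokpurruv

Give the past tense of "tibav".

tiezbav

nigikav and kunpudad both have last vowel 'a' yet inflect differently (niezgikav, kunpudod), so the last vowel is not what conditions the rule; the final letter is.
"tibav" ends in -v. The stems ending in -v (vehsowbov → veezhsowbov, pubmuhov → puezbmuhov, nigikav → niezgikav) insert -ez- after the first vowel.
The other patterns: stems ending in -d change the last vowel to 'o'; stems ending in -i drop the final letter and add -ul; stems ending in -b or -r double the final consonant and add -uv.
So tibav → tiezbav.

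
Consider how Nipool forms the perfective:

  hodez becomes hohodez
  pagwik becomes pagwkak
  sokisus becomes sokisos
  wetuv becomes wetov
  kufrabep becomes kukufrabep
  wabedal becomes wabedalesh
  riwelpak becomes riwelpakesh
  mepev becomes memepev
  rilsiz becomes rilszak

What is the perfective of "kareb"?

kakareb

hodez and rilsiz both end in -z yet inflect differently (hohodez, rilszak), so the final letter is not what conditions the rule; the last vowel is.
"kareb" has last vowel 'e'. The stems whose last vowel is 'e' (hodez → hohodez, kufrabep → kukufrabep, mepev → memepev) repeat the first consonant+vowel as a prefix.
So kareb → kakareb.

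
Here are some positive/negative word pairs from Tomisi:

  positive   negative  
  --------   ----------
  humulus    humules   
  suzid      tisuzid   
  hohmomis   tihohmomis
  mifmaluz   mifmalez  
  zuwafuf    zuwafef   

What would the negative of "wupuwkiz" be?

hohmomis and humulus both end in -s yet inflect differently (tihohmomis, humules), so the final letter is not what conditions the rule; the last vowel is.
"wupuwkiz" has last vowel 'i'. The stems whose last vowel is 'i' (hohmomis → tihohmomis, suzid → tisuzid) add the prefix ti-.
The other pattern: stems whose last vowel is 'u' change the last vowel to 'e'.
So wupuwkiz → tiwupuwkiz.

tiwupuwkiz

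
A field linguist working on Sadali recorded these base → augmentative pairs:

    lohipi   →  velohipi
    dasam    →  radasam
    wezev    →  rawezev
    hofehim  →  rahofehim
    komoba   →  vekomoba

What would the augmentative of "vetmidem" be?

komoba and dasam both have last vowel 'a' yet inflect differently (vekomoba, radasam), so the last vowel is not what conditions the rule; whether the stem ends in a vowel or a consonant is.
"vetmidem" ends in a consonant. The stems ending in a consonant (dasam → radasam, wezev → rawezev, hofehim → rahofehim) add the prefix ra-.
So vetmidem → ravetmidem.

ravetmidem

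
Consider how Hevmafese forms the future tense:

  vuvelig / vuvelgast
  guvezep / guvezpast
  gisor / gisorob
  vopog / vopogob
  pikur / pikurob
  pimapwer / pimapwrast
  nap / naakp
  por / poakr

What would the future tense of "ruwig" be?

ruwigob

por and pikur both end in -r yet inflect differently (poakr, pikurob), so the final letter is not what conditions the rule; the number of vowels is.
"ruwig" has 2 vowels. The stems with 2 vowels (pikur → pikurob, gisor → gisorob, vopog → vopogob) add -ob.
The other patterns: stems with 1 vowel insert -ak- after the first vowel; stems with 3 vowels delete the last vowel and add -ast.
So ruwig → ruwigob.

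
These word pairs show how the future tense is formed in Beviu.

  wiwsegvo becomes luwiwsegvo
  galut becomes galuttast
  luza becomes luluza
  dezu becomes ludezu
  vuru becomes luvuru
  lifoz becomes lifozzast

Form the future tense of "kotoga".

wiwsegvo and lifoz both have last vowel 'o' yet inflect differently (luwiwsegvo, lifozzast), so the last vowel is not what conditions the rule; whether the stem ends in a vowel or a consonant is.
"kotoga" ends in a vowel. The stems ending in a vowel (luza → luluza, dezu → ludezu, wiwsegvo → luwiwsegvo) add the prefix lu-.
The other pattern: stems ending in a consonant double the final consonant and add -ast.
So kotoga → lukotoga.

lukotoga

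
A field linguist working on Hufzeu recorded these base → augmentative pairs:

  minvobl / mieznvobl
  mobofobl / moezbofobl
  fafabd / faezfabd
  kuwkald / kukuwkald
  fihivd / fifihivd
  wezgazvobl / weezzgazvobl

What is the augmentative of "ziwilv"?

ziziwilv

"ziwilv" has second-to-last letter 'l'. The one such stem in the data (kuwkald → kukuwkald) repeats the first consonant+vowel as a prefix (as does fihivd), so the same rule applies.
So ziwilv → ziziwilv.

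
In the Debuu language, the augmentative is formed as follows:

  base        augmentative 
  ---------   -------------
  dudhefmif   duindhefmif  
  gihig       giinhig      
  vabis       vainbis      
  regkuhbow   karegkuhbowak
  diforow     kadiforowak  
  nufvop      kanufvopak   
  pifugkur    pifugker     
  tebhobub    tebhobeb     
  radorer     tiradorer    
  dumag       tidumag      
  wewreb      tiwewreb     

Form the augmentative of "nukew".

pifugkur and radorer both end in -r yet inflect differently (pifugker, tiradorer), so the final letter is not what conditions the rule; the last vowel is.
"nukew" has last vowel 'e'. The stems whose last vowel is 'e' (radorer → tiradorer, wewreb → tiwewreb) add the prefix ti-.
The other patterns: stems whose last vowel is 'i' insert -in- after the first vowel; stems whose last vowel is 'o' add ka- … -ak around the stem; stems whose last vowel is 'u' change the last vowel to 'e'.
So nukew → tinukew.

tinukew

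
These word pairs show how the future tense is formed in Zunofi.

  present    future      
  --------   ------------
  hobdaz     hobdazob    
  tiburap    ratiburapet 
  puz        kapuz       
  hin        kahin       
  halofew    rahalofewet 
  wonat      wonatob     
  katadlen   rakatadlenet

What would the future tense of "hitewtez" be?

rahitewtezet

"hitewtez" has 3 vowels. The stems with 3 vowels (halofew → rahalofewet, katadlen → rakatadlenet, tiburap → ratiburapet) add ra- … -et around the stem.
The other patterns: stems with 1 vowel add the prefix ka-; stems with 2 vowels add -ob.
So hitewtez → rahitewtezet.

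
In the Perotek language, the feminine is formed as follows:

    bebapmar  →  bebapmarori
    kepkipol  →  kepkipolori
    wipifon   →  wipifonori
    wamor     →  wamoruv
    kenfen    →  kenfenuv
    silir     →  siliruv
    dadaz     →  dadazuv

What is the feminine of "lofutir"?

lofutirori

"lofutir" has 3 vowels. The stems with 3 vowels (bebapmar → bebapmarori, kepkipol → kepkipolori, wipifon → wipifonori) add -ori.
So lofutir → lofutirori.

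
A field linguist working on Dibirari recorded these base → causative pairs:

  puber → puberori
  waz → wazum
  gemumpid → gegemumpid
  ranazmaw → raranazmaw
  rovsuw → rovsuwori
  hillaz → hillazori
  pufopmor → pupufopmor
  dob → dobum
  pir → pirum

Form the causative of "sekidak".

sesekidak

waz and hillaz both end in -z yet inflect differently (wazum, hillazori), so the final letter is not what conditions the rule; the number of vowels is.
"sekidak" has 3 vowels. The stems with 3 vowels (gemumpid → gegemumpid, ranazmaw → raranazmaw, pufopmor → pupufopmor) repeat the first consonant+vowel as a prefix.
So sekidak → sesekidak.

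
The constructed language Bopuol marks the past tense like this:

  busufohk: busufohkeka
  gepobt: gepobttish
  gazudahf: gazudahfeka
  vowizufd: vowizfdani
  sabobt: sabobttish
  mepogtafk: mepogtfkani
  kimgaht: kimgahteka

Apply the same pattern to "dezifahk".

"dezifahk" has second-to-last letter 'h'. The stems whose second-to-last letter is 'h' (gazudahf → gazudahfeka, kimgaht → kimgahteka, busufohk → busufohkeka) add -eka.
The other patterns: stems whose second-to-last letter is 'f' delete the last vowel and add -ani; stems whose second-to-last letter is 'b' double the final consonant and add -ish.
So dezifahk → dezifahkeka.

dezifahkeka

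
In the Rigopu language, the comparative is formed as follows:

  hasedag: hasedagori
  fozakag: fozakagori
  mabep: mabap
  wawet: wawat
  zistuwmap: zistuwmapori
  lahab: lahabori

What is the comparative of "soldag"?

zistuwmap and mabep both end in -p yet inflect differently (zistuwmapori, mabap), so the final letter is not what conditions the rule; the last vowel is.
"soldag" has last vowel 'a'. The stems whose last vowel is 'a' (fozakag → fozakagori, zistuwmap → zistuwmapori, hasedag → hasedagori) add -ori.
The other pattern: stems whose last vowel is 'e' change the last vowel to 'a'.
So soldag → soldagori.

soldagori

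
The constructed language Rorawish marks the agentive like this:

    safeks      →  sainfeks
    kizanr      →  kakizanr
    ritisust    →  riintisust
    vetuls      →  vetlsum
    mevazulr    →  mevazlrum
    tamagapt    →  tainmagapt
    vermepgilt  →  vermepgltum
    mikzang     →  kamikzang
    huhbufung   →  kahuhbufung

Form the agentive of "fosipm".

foinsipm

kizanr and mevazulr both end in -r yet inflect differently (kakizanr, mevazlrum), so the final letter is not what conditions the rule; the second-to-last letter is.
"fosipm" has second-to-last letter 'p'. The one such stem in the data (tamagapt → tainmagapt) inserts -in- after the first vowel (as do safeks, ritisust), so the same rule applies.
So fosipm → foinsipm.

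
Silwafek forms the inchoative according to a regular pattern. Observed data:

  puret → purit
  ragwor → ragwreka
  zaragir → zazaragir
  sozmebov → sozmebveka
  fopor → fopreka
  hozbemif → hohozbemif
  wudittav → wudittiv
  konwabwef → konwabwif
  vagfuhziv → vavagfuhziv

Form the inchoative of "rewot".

rewteka

sozmebov and vagfuhziv both end in -v yet inflect differently (sozmebveka, vavagfuhziv), so the final letter is not what conditions the rule; the last vowel is.
"rewot" has last vowel 'o'. The stems whose last vowel is 'o' (ragwor → ragwreka, fopor → fopreka, sozmebov → sozmebveka) delete the last vowel and add -eka.
The other patterns: stems whose last vowel is 'i' repeat the first consonant+vowel as a prefix; stems whose last vowel is 'a' or 'e' change the last vowel to 'i'.
So rewot → rewteka.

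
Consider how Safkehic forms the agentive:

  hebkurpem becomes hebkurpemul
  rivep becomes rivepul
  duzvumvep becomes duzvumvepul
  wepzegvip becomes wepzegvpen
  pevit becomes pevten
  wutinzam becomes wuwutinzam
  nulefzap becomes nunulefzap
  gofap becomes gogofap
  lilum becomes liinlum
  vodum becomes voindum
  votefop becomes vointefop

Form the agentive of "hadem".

rivep and wepzegvip both end in -p yet inflect differently (rivepul, wepzegvpen), so the final letter is not what conditions the rule; the last vowel is.
"hadem" has last vowel 'e'. The stems whose last vowel is 'e' (hebkurpem → hebkurpemul, rivep → rivepul, duzvumvep → duzvumvepul) add -ul.
So hadem → hademul.

hademul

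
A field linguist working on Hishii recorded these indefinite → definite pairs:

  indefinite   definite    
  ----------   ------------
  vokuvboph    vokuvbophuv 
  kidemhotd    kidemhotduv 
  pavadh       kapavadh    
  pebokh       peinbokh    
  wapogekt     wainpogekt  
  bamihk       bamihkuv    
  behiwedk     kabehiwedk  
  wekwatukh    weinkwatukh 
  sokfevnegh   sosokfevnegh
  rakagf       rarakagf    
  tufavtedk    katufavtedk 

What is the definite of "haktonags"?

wekwatukh and sokfevnegh both end in -h yet inflect differently (weinkwatukh, sosokfevnegh), so the final letter is not what conditions the rule; the second-to-last letter is.
"haktonags" has second-to-last letter 'g'. The stems whose second-to-last letter is 'g' (sokfevnegh → sosokfevnegh, rakagf → rarakagf) repeat the first consonant+vowel as a prefix.
So haktonags → hahaktonags.

hahaktonags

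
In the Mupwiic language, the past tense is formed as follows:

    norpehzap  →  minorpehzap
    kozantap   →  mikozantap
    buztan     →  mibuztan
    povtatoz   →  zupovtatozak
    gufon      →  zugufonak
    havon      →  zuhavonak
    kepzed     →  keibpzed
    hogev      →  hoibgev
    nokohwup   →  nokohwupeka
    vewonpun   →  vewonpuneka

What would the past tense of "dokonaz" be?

midokonaz

buztan and gufon both end in -n yet inflect differently (mibuztan, zugufonak), so the final letter is not what conditions the rule; the last vowel is.
"dokonaz" has last vowel 'a'. The stems whose last vowel is 'a' (norpehzap → minorpehzap, kozantap → mikozantap, buztan → mibuztan) add the prefix mi-.
The other patterns: stems whose last vowel is 'o' add zu- … -ak around the stem; stems whose last vowel is 'e' insert -ib- after the first vowel; stems whose last vowel is 'u' add -eka.
So dokonaz → midokonaz.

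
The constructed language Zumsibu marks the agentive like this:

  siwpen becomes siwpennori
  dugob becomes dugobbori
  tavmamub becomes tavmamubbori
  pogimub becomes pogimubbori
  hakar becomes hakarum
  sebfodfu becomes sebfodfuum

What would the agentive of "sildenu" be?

tavmamub and sebfodfu both have last vowel 'u' yet inflect differently (tavmamubbori, sebfodfuum), so the last vowel is not what conditions the rule; the final letter is.
"sildenu" ends in -u. The one such stem in the data (sebfodfu → sebfodfuum) adds -um, so the same rule applies.
The other pattern: stems ending in -b or -n double the final consonant and add -ori.
So sildenu → sildenuum.

sildenuum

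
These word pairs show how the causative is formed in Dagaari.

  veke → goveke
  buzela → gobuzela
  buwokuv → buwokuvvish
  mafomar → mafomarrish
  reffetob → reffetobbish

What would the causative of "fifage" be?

"fifage" ends in a vowel. The stems ending in a vowel (veke → goveke, buzela → gobuzela) add the prefix go-.
So fifage → gofifage.

gofifage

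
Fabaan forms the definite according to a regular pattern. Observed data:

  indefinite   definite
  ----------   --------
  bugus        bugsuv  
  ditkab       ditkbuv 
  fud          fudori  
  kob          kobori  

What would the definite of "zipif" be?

ditkab and kob both end in -b yet inflect differently (ditkbuv, kobori), so the final letter is not what conditions the rule; the number of vowels is.
"zipif" has 2 vowels. The stems with 2 vowels (bugus → bugsuv, ditkab → ditkbuv) delete the last vowel and add -uv.
The other pattern: stems with 1 vowel add -ori.
So zipif → zipfuv.

zipfuv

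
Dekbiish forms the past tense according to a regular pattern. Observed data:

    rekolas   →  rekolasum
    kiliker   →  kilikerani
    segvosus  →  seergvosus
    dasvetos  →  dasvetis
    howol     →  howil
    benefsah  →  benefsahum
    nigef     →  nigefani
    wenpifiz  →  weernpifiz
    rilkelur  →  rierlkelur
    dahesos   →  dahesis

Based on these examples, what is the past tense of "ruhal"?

ruhalum

kiliker and rilkelur both end in -r yet inflect differently (kilikerani, rierlkelur), so the final letter is not what conditions the rule; the last vowel is.
"ruhal" has last vowel 'a'. The stems whose last vowel is 'a' (benefsah → benefsahum, rekolas → rekolasum) add -um.
So ruhal → ruhalum.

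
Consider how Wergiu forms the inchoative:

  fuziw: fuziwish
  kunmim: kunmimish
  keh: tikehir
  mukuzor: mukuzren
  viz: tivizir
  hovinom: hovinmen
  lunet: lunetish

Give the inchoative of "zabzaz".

"zabzaz" has 2 vowels. The stems with 2 vowels (fuziw → fuziwish, lunet → lunetish, kunmim → kunmimish) add -ish.
So zabzaz → zabzazish.

zabzazish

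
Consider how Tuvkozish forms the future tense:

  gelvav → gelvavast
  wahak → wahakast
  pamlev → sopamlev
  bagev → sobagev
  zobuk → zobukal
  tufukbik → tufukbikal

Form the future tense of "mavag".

gelvav and pamlev both end in -v yet inflect differently (gelvavast, sopamlev), so the final letter is not what conditions the rule; the last vowel is.
"mavag" has last vowel 'a'. The stems whose last vowel is 'a' (gelvav → gelvavast, wahak → wahakast) add -ast.
The other patterns: stems whose last vowel is 'e' add the prefix so-; stems whose last vowel is 'i' or 'u' add -al.
So mavag → mavagast.

mavagast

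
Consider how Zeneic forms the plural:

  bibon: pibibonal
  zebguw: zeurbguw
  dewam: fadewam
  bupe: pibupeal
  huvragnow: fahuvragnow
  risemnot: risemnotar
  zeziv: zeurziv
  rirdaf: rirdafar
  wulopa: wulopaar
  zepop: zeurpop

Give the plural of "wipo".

zebguw and huvragnow both end in -w yet inflect differently (zeurbguw, fahuvragnow), so the final letter is not what conditions the rule; the first letter is.
"wipo" begins with w-. The one such stem in the data (wulopa → wulopaar) adds -ar, so the same rule applies.
The other patterns: stems beginning with z- insert -ur- after the first vowel; stems beginning with b- add pi- … -al around the stem; stems beginning with d- or h- add the prefix fa-.
So wipo → wipoar.

wipoar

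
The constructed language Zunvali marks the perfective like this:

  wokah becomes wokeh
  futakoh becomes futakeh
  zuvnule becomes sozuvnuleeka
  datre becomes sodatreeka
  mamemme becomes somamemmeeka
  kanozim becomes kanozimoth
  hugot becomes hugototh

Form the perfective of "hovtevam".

futakoh and hugot both have last vowel 'o' yet inflect differently (futakeh, hugototh), so the last vowel is not what conditions the rule; the final letter is.
"hovtevam" ends in -m. The one such stem in the data (kanozim → kanozimoth) adds -oth, so the same rule applies.
So hovtevam → hovtevamoth.

hovtevamoth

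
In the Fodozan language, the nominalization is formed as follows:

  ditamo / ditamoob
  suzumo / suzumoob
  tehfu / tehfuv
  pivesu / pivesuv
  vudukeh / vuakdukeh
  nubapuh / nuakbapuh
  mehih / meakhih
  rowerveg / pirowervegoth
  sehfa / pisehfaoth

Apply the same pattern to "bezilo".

tehfu and nubapuh both have last vowel 'u' yet inflect differently (tehfuv, nuakbapuh), so the last vowel is not what conditions the rule; the final letter is.
"bezilo" ends in -o. The stems ending in -o (ditamo → ditamoob, suzumo → suzumoob) add -ob.
So bezilo → beziloob.

beziloob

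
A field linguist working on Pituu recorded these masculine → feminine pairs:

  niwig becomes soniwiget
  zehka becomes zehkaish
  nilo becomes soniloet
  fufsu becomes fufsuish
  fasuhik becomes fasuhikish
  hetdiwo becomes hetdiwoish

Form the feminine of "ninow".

soninowet

nilo and hetdiwo both end in -o yet inflect differently (soniloet, hetdiwoish), so the final letter is not what conditions the rule; the first letter is.
"ninow" begins with n-. The stems beginning with n- (nilo → soniloet, niwig → soniwiget) add so- … -et around the stem.
The other pattern: stems beginning with f-, h- or z- add -ish.
So ninow → soninowet.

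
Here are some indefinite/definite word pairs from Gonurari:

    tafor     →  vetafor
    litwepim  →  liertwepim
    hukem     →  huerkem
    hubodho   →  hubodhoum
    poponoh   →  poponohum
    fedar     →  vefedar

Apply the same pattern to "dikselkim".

dierkselkim

tafor and poponoh both have last vowel 'o' yet inflect differently (vetafor, poponohum), so the last vowel is not what conditions the rule; the final letter is.
"dikselkim" ends in -m. The stems ending in -m (hukem → huerkem, litwepim → liertwepim) insert -er- after the first vowel.
The other patterns: stems ending in -r add the prefix ve-; stems ending in -h or -o add -um.
So dikselkim → dierkselkim.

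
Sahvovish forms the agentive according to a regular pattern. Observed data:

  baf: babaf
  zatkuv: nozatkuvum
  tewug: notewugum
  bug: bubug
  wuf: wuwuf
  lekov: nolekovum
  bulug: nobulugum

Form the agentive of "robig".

"robig" has 2 vowels. The stems with 2 vowels (tewug → notewugum, lekov → nolekovum, bulug → nobulugum) add no- … -um around the stem.
So robig → norobigum.

norobigum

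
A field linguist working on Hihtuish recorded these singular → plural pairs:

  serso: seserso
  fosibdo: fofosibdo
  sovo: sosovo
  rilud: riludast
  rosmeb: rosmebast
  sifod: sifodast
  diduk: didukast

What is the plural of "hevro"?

"hevro" ends in -o. The stems ending in -o (serso → seserso, fosibdo → fofosibdo, sovo → sosovo) repeat the first consonant+vowel as a prefix.
The other pattern: stems ending in -b, -d or -k add -ast.
So hevro → hehevro.

hehevro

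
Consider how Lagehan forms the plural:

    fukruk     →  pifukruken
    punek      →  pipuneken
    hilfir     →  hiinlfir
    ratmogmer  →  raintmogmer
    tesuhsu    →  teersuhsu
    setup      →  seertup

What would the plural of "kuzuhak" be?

pikuzuhaken

punek and ratmogmer both have last vowel 'e' yet inflect differently (pipuneken, raintmogmer), so the last vowel is not what conditions the rule; the final letter is.
"kuzuhak" ends in -k. The stems ending in -k (fukruk → pifukruken, punek → pipuneken) add pi- … -en around the stem.
So kuzuhak → pikuzuhaken.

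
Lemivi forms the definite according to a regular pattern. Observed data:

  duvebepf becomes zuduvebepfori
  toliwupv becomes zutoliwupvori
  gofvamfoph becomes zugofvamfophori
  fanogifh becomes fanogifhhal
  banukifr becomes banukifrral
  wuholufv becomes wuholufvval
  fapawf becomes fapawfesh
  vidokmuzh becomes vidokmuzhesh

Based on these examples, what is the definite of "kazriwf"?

gofvamfoph and fanogifh both end in -h yet inflect differently (zugofvamfophori, fanogifhhal), so the final letter is not what conditions the rule; the second-to-last letter is.
"kazriwf" has second-to-last letter 'w'. The one such stem in the data (fapawf → fapawfesh) adds -esh, so the same rule applies.
So kazriwf → kazriwfesh.

kazriwfesh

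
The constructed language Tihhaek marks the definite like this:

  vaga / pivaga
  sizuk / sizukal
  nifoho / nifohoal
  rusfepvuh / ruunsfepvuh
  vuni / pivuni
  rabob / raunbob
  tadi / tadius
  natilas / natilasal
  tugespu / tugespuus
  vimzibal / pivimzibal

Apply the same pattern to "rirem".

riunrem

vuni and tadi both end in -i yet inflect differently (pivuni, tadius), so the final letter is not what conditions the rule; the first letter is.
"rirem" begins with r-. The stems beginning with r- (rabob → raunbob, rusfepvuh → ruunsfepvuh) insert -un- after the first vowel.
The other patterns: stems beginning with v- add the prefix pi-; stems beginning with t- add -us; stems beginning with n- or s- add -al.
So rirem → riunrem.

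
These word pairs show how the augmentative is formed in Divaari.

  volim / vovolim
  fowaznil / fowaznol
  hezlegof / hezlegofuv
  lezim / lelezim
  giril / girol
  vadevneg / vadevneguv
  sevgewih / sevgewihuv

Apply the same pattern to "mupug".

mupuguv

"mupug" ends in -g. The one such stem in the data (vadevneg → vadevneguv) adds -uv, so the same rule applies.
So mupug → mupuguv.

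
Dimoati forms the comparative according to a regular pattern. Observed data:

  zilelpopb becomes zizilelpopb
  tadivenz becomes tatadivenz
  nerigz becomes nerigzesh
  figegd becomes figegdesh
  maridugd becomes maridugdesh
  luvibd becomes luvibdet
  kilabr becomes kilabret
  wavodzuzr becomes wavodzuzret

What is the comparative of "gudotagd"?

gudotagdesh

tadivenz and nerigz both end in -z yet inflect differently (tatadivenz, nerigzesh), so the final letter is not what conditions the rule; the second-to-last letter is.
"gudotagd" has second-to-last letter 'g'. The stems whose second-to-last letter is 'g' (nerigz → nerigzesh, figegd → figegdesh, maridugd → maridugdesh) add -esh.
The other patterns: stems whose second-to-last letter is 'n' or 'p' repeat the first consonant+vowel as a prefix; stems whose second-to-last letter is 'b' or 'z' add -et.
So gudotagd → gudotagdesh.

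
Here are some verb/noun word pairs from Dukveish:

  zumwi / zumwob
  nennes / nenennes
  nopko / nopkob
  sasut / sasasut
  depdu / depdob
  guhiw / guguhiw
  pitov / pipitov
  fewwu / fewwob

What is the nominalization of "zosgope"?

zosgopob

guhiw and zumwi both have last vowel 'i' yet inflect differently (guguhiw, zumwob), so the last vowel is not what conditions the rule; whether the stem ends in a vowel or a consonant is.
"zosgope" ends in a vowel. The stems ending in a vowel (zumwi → zumwob, fewwu → fewwob, depdu → depdob) drop the final letter and add -ob.
So zosgope → zosgopob.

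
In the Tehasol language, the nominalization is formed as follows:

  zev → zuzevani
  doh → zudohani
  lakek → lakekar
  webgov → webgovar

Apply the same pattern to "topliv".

webgov and zev both end in -v yet inflect differently (webgovar, zuzevani), so the final letter is not what conditions the rule; the number of vowels is.
"topliv" has 2 vowels. The stems with 2 vowels (lakek → lakekar, webgov → webgovar) add -ar.
So topliv → toplivar.

toplivar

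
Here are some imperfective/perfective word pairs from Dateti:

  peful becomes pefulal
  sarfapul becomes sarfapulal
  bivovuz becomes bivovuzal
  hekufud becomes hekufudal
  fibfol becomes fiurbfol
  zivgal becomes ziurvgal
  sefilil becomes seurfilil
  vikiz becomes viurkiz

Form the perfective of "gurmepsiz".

guurrmepsiz

peful and fibfol both end in -l yet inflect differently (pefulal, fiurbfol), so the final letter is not what conditions the rule; the last vowel is.
"gurmepsiz" has last vowel 'i'. The stems whose last vowel is 'i' (sefilil → seurfilil, vikiz → viurkiz) insert -ur- after the first vowel.
So gurmepsiz → guurrmepsiz.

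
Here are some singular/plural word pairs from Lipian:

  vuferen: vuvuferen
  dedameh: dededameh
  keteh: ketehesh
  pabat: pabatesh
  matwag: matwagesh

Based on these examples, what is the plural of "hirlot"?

hirlotesh

"hirlot" has 2 vowels. The stems with 2 vowels (keteh → ketehesh, pabat → pabatesh, matwag → matwagesh) add -esh.
The other pattern: stems with 3 vowels repeat the first consonant+vowel as a prefix.
So hirlot → hirlotesh.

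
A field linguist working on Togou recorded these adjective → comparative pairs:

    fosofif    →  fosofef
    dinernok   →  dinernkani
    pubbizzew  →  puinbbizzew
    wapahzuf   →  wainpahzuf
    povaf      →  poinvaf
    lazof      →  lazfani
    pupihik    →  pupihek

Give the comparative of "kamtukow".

kamtukwani

lazof and fosofif both end in -f yet inflect differently (lazfani, fosofef), so the final letter is not what conditions the rule; the last vowel is.
"kamtukow" has last vowel 'o'. The stems whose last vowel is 'o' (lazof → lazfani, dinernok → dinernkani) delete the last vowel and add -ani.
The other patterns: stems whose last vowel is 'i' change the last vowel to 'e'; stems whose last vowel is 'a', 'e' or 'u' insert -in- after the first vowel.
So kamtukow → kamtukwani.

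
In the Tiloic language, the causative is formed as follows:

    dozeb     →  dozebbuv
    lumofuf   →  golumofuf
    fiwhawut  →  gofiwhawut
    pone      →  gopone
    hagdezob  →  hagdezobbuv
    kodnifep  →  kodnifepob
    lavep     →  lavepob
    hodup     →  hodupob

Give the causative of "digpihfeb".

"digpihfeb" ends in -b. The stems ending in -b (hagdezob → hagdezobbuv, dozeb → dozebbuv) double the final consonant and add -uv.
The other patterns: stems ending in -p add -ob; stems ending in -e, -f or -t add the prefix go-.
So digpihfeb → digpihfebbuv.

digpihfebbuv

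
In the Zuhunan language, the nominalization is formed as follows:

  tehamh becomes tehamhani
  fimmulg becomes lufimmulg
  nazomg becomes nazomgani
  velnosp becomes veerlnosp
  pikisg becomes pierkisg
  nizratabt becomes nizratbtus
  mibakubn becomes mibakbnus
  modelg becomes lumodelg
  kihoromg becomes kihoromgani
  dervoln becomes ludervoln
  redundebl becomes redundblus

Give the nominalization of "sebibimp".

sebibimpani

dervoln and mibakubn both end in -n yet inflect differently (ludervoln, mibakbnus), so the final letter is not what conditions the rule; the second-to-last letter is.
"sebibimp" has second-to-last letter 'm'. The stems whose second-to-last letter is 'm' (nazomg → nazomgani, kihoromg → kihoromgani, tehamh → tehamhani) add -ani.
The other patterns: stems whose second-to-last letter is 'l' add the prefix lu-; stems whose second-to-last letter is 'b' delete the last vowel and add -us; stems whose second-to-last letter is 's' insert -er- after the first vowel.
So sebibimp → sebibimpani.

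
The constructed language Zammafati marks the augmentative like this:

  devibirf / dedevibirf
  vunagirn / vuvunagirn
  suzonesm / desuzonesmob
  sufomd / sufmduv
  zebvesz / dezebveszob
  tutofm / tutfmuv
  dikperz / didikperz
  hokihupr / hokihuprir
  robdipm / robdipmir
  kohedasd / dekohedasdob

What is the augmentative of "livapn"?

robdipm and suzonesm both end in -m yet inflect differently (robdipmir, desuzonesmob), so the final letter is not what conditions the rule; the second-to-last letter is.
"livapn" has second-to-last letter 'p'. The stems whose second-to-last letter is 'p' (hokihupr → hokihuprir, robdipm → robdipmir) add -ir.
The other patterns: stems whose second-to-last letter is 's' add de- … -ob around the stem; stems whose second-to-last letter is 'f' or 'm' delete the last vowel and add -uv; stems whose second-to-last letter is 'r' repeat the first consonant+vowel as a prefix.
So livapn → livapnir.

livapnir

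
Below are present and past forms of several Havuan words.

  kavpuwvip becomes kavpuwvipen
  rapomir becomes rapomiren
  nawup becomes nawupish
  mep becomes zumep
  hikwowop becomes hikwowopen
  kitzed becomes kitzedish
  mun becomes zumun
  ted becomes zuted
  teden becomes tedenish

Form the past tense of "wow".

zuwow

ted and kitzed both end in -d yet inflect differently (zuted, kitzedish), so the final letter is not what conditions the rule; the number of vowels is.
"wow" has 1 vowel. The stems with 1 vowel (mun → zumun, ted → zuted, mep → zumep) add the prefix zu-.
The other patterns: stems with 2 vowels add -ish; stems with 3 vowels add -en.
So wow → zuwow.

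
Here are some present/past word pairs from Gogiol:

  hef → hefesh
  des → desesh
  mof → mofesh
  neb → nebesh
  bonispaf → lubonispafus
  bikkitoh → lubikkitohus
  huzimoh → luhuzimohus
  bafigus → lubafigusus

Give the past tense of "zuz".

"zuz" has 1 vowel. The stems with 1 vowel (hef → hefesh, des → desesh, mof → mofesh) add -esh.
The other pattern: stems with 3 vowels add lu- … -us around the stem.
So zuz → zuzesh.

zuzesh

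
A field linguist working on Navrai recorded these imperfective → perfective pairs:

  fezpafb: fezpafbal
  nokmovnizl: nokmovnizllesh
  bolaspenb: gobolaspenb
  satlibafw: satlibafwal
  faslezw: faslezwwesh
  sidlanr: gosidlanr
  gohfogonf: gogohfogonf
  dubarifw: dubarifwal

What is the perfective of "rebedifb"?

rebedifbal

fezpafb and bolaspenb both end in -b yet inflect differently (fezpafbal, gobolaspenb), so the final letter is not what conditions the rule; the second-to-last letter is.
"rebedifb" has second-to-last letter 'f'. The stems whose second-to-last letter is 'f' (fezpafb → fezpafbal, satlibafw → satlibafwal, dubarifw → dubarifwal) add -al.
The other patterns: stems whose second-to-last letter is 'n' add the prefix go-; stems whose second-to-last letter is 'z' double the final consonant and add -esh.
So rebedifb → rebedifbal.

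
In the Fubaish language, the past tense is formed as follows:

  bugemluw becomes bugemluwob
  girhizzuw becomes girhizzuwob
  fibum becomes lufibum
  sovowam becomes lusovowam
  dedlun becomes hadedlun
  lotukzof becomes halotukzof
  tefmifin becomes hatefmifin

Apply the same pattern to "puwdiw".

puwdiwob

bugemluw and fibum both have last vowel 'u' yet inflect differently (bugemluwob, lufibum), so the last vowel is not what conditions the rule; the final letter is.
"puwdiw" ends in -w. The stems ending in -w (bugemluw → bugemluwob, girhizzuw → girhizzuwob) add -ob.
So puwdiw → puwdiwob.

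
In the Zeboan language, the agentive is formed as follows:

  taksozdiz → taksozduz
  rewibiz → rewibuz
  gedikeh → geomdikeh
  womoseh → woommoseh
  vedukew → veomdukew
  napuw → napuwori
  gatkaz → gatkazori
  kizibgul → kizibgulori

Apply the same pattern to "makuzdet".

vedukew and napuw both end in -w yet inflect differently (veomdukew, napuwori), so the final letter is not what conditions the rule; the last vowel is.
"makuzdet" has last vowel 'e'. The stems whose last vowel is 'e' (gedikeh → geomdikeh, womoseh → woommoseh, vedukew → veomdukew) insert -om- after the first vowel.
The other patterns: stems whose last vowel is 'i' change the last vowel to 'u'; stems whose last vowel is 'a' or 'u' add -ori.
So makuzdet → maomkuzdet.

maomkuzdet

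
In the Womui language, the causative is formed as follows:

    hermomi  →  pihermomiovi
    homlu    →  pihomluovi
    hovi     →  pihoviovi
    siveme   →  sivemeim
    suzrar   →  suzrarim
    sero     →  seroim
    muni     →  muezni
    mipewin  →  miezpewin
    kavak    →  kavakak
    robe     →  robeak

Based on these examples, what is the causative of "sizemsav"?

hermomi and muni both end in -i yet inflect differently (pihermomiovi, muezni), so the final letter is not what conditions the rule; the first letter is.
"sizemsav" begins with s-. The stems beginning with s- (siveme → sivemeim, suzrar → suzrarim, sero → seroim) add -im.
So sizemsav → sizemsavim.

sizemsavim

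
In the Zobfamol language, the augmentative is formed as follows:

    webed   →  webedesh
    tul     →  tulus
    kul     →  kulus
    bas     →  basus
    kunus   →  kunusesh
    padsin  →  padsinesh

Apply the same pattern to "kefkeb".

kefkebesh

"kefkeb" has 2 vowels. The stems with 2 vowels (kunus → kunusesh, padsin → padsinesh, webed → webedesh) add -esh.
The other pattern: stems with 1 vowel add -us.
So kefkeb → kefkebesh.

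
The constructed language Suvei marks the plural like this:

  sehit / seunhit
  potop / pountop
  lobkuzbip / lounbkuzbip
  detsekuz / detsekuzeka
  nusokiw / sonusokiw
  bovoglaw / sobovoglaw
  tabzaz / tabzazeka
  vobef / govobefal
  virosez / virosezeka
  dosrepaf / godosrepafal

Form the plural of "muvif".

gomuvifal

tabzaz and bovoglaw both have last vowel 'a' yet inflect differently (tabzazeka, sobovoglaw), so the last vowel is not what conditions the rule; the final letter is.
"muvif" ends in -f. The stems ending in -f (dosrepaf → godosrepafal, vobef → govobefal) add go- … -al around the stem.
The other patterns: stems ending in -z add -eka; stems ending in -w add the prefix so-; stems ending in -p or -t insert -un- after the first vowel.
So muvif → gomuvifal.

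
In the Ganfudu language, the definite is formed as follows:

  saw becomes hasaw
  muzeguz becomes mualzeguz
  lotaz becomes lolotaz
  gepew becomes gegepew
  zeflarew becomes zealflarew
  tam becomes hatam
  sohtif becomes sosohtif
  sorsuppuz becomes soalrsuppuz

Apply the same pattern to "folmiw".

fofolmiw

saw and gepew both end in -w yet inflect differently (hasaw, gegepew), so the final letter is not what conditions the rule; the number of vowels is.
"folmiw" has 2 vowels. The stems with 2 vowels (sohtif → sosohtif, lotaz → lolotaz, gepew → gegepew) repeat the first consonant+vowel as a prefix.
So folmiw → fofolmiw.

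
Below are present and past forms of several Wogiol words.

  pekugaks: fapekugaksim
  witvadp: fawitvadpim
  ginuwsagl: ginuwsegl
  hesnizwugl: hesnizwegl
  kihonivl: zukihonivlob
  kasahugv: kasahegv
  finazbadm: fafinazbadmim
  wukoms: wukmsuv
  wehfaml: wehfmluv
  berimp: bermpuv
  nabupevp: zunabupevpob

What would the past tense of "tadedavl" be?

"tadedavl" has second-to-last letter 'v'. The stems whose second-to-last letter is 'v' (kihonivl → zukihonivlob, nabupevp → zunabupevpob) add zu- … -ob around the stem.
So tadedavl → zutadedavlob.

zutadedavlob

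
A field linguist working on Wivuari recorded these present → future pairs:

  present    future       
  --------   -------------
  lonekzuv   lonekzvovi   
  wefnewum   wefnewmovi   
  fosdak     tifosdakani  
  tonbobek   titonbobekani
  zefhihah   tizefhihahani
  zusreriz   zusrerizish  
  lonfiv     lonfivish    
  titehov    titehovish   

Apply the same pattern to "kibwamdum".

kibwamdmovi

"kibwamdum" has last vowel 'u'. The stems whose last vowel is 'u' (lonekzuv → lonekzvovi, wefnewum → wefnewmovi) delete the last vowel and add -ovi.
The other patterns: stems whose last vowel is 'a' or 'e' add ti- … -ani around the stem; stems whose last vowel is 'i' or 'o' add -ish.
So kibwamdum → kibwamdmovi.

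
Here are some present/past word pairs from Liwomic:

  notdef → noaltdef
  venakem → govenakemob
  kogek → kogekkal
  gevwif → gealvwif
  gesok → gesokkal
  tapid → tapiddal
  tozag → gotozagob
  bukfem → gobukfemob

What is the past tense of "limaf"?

lialmaf

gevwif and tapid both have last vowel 'i' yet inflect differently (gealvwif, tapiddal), so the last vowel is not what conditions the rule; the final letter is.
"limaf" ends in -f. The stems ending in -f (gevwif → gealvwif, notdef → noaltdef) insert -al- after the first vowel.
So limaf → lialmaf.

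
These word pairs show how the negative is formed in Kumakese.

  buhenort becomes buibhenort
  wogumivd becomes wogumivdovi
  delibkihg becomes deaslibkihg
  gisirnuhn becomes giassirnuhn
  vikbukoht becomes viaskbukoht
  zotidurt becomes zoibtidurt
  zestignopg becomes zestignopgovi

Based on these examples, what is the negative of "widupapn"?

"widupapn" has second-to-last letter 'p'. The one such stem in the data (zestignopg → zestignopgovi) adds -ovi, so the same rule applies.
The other patterns: stems whose second-to-last letter is 'h' insert -as- after the first vowel; stems whose second-to-last letter is 'r' insert -ib- after the first vowel.
So widupapn → widupapnovi.

widupapnovi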